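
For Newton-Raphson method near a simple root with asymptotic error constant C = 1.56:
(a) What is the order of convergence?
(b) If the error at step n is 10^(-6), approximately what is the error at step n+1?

(a) Newton-Raphson has quadratic (order 2) convergence near simple roots.
    This means |e_{n+1}| ≈ C|e_n|².

(b) With |e_n| = 10^(-6) and C = 1.56:
    |e_{n+1}| ≈ 1.56 × (10^(-6))² = 1.56 × 10^(-12)

(a) 2 (quadratic); (b) |e_{n+1}| ≈ 1.560e-12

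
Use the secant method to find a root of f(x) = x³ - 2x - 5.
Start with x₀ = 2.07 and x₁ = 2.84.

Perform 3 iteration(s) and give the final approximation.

f(x) = x³ - 2x - 5
x₀ = 2.07, x₁ = 2.84

Secant formula: x_{n+1} = x_n - f(x_n)(x_n - x_{n-1})/(f(x_n) - f(x_{n-1}))

Iteration 1:
  f(2.070000) = -0.270257
  f(2.840000) = 12.226304
  x_2 = 2.840000 - 12.226304×(2.840000 - 2.070000)/(12.226304 - (-0.270257))
       = 2.086652
Iteration 2:
  f(2.840000) = 12.226304
  f(2.086652) = -0.087773
  x_3 = 2.086652 - (-0.087773)×(2.086652 - 2.840000)/(-0.087773 - 12.226304)
       = 2.092022
Iteration 3:
  f(2.086652) = -0.087773
  f(2.092022) = -0.028190
  x_4 = 2.092022 - (-0.028190)×(2.092022 - 2.086652)/(-0.028190 - (-0.087773))
       = 2.094563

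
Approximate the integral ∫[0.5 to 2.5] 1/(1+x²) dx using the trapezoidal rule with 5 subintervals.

f(x) = 1/(1+x²)
a = 0.5, b = 2.5, n = 5
h = (b - a)/n = 0.400000

Trapezoidal rule: (h/2)[f(x₀) + 2f(x₁) + 2f(x₂) + ... + f(xₙ)]

x_0 = 0.5000, f(x_0) = 0.800000, coefficient = 1
x_1 = 0.9000, f(x_1) = 0.552486, coefficient = 2
x_2 = 1.3000, f(x_2) = 0.371747, coefficient = 2
x_3 = 1.7000, f(x_3) = 0.257069, coefficient = 2
x_4 = 2.1000, f(x_4) = 0.184843, coefficient = 2
x_5 = 2.5000, f(x_5) = 0.137931, coefficient = 1

I ≈ (0.400000/2) × 3.670222 = 0.734044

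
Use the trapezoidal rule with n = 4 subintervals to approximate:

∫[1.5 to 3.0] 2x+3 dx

f(x) = 2x+3
a = 1.5, b = 3.0, n = 4
h = (b - a)/n = 0.375000

Trapezoidal rule: (h/2)[f(x₀) + 2f(x₁) + 2f(x₂) + ... + f(xₙ)]

x_0 = 1.5000, f(x_0) = 6.000000, coefficient = 1
x_1 = 1.8750, f(x_1) = 6.750000, coefficient = 2
x_2 = 2.2500, f(x_2) = 7.500000, coefficient = 2
x_3 = 2.6250, f(x_3) = 8.250000, coefficient = 2
x_4 = 3.0000, f(x_4) = 9.000000, coefficient = 1

I ≈ (0.375000/2) × 60.000000 = 11.250000
Exact value: 11.250000
Error: 0.000000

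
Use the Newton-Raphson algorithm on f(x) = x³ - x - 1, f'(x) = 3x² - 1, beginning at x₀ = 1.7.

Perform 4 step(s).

f(x) = x³ - x - 1
f'(x) = 3x² - 1
x₀ = 1.7

Newton-Raphson formula: x_{n+1} = x_n - f(x_n)/f'(x_n)

Iteration 1:
  f(1.700000) = 2.213000
  f'(1.700000) = 7.670000
  x_1 = 1.700000 - 2.213000/7.670000 = 1.411473
Iteration 2:
  f(1.411473) = 0.400544
  f'(1.411473) = 4.976770
  x_2 = 1.411473 - 0.400544/4.976770 = 1.330991
Iteration 3:
  f(1.330991) = 0.026907
  f'(1.330991) = 4.314608
  x_3 = 1.330991 - 0.026907/4.314608 = 1.324754
Iteration 4:
  f(1.324754) = 0.000155
  f'(1.324754) = 4.264922
  x_4 = 1.324754 - 0.000155/4.264922 = 1.324718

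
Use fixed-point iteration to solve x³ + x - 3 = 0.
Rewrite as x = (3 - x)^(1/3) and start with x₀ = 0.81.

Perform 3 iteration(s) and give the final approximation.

Equation: x³ + x - 3 = 0
Fixed-point form: x = (3 - x)^(1/3)
x₀ = 0.81

x_1 = g(0.810000) = 1.298618
x_2 = g(1.298618) = 1.193807
x_3 = g(1.193807) = 1.217834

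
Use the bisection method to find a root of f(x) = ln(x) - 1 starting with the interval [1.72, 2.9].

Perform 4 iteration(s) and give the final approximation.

f(x) = ln(x) - 1
Initial interval: [1.72, 2.9]

Iteration 1:
  c_1 = (1.720000 + 2.900000)/2 = 2.310000
  f(c_1) = f(2.310000) = -0.162752
  f(a) × f(c) ≥ 0, new interval: [2.310000, 2.900000]
Iteration 2:
  c_2 = (2.310000 + 2.900000)/2 = 2.605000
  f(c_2) = f(2.605000) = -0.042567
  f(a) × f(c) ≥ 0, new interval: [2.605000, 2.900000]
Iteration 3:
  c_3 = (2.605000 + 2.900000)/2 = 2.752500
  f(c_3) = f(2.752500) = 0.012510
  f(a) × f(c) < 0, new interval: [2.605000, 2.752500]
Iteration 4:
  c_4 = (2.605000 + 2.752500)/2 = 2.678750
  f(c_4) = f(2.678750) = -0.014650
  f(a) × f(c) ≥ 0, new interval: [2.678750, 2.752500]

After 4 iteration(s), the approximation is c_4 = 2.678750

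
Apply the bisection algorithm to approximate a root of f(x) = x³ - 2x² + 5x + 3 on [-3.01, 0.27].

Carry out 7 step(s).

f(x) = x³ - 2x² + 5x + 3
Initial interval: [-3.01, 0.27]

Iteration 1:
  c_1 = (-3.010000 + 0.270000)/2 = -1.370000
  f(c_1) = f(-1.370000) = -10.175153
  f(a) × f(c) ≥ 0, new interval: [-1.370000, 0.270000]
Iteration 2:
  c_2 = (-1.370000 + 0.270000)/2 = -0.550000
  f(c_2) = f(-0.550000) = -0.521375
  f(a) × f(c) ≥ 0, new interval: [-0.550000, 0.270000]
Iteration 3:
  c_3 = (-0.550000 + 0.270000)/2 = -0.140000
  f(c_3) = f(-0.140000) = 2.258056
  f(a) × f(c) < 0, new interval: [-0.550000, -0.140000]
Iteration 4:
  c_4 = (-0.550000 + (-0.140000))/2 = -0.345000
  f(c_4) = f(-0.345000) = 0.995886
  f(a) × f(c) < 0, new interval: [-0.550000, -0.345000]
Iteration 5:
  c_5 = (-0.550000 + (-0.345000))/2 = -0.447500
  f(c_5) = f(-0.447500) = 0.272373
  f(a) × f(c) < 0, new interval: [-0.550000, -0.447500]
Iteration 6:
  c_6 = (-0.550000 + (-0.447500))/2 = -0.498750
  f(c_6) = f(-0.498750) = -0.115318
  f(a) × f(c) ≥ 0, new interval: [-0.498750, -0.447500]
Iteration 7:
  c_7 = (-0.498750 + (-0.447500))/2 = -0.473125
  f(c_7) = f(-0.473125) = 0.080773
  f(a) × f(c) < 0, new interval: [-0.498750, -0.473125]

After 7 iteration(s), the approximation is c_7 = -0.473125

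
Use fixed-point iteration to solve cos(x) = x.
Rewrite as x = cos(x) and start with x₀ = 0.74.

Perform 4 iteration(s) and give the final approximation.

Equation: cos(x) = x
Fixed-point form: x = cos(x)
x₀ = 0.74

x_1 = g(0.740000) = 0.738469
x_2 = g(0.738469) = 0.739500
x_3 = g(0.739500) = 0.738805
x_4 = g(0.738805) = 0.739274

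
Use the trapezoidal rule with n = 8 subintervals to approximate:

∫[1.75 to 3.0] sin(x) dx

f(x) = sin(x)
a = 1.75, b = 3.0, n = 8
h = (b - a)/n = 0.156250

Trapezoidal rule: (h/2)[f(x₀) + 2f(x₁) + 2f(x₂) + ... + f(xₙ)]

x_0 = 1.7500, f(x_0) = 0.983986, coefficient = 1
x_1 = 1.9062, f(x_1) = 0.944261, coefficient = 2
x_2 = 2.0625, f(x_2) = 0.881530, coefficient = 2
x_3 = 2.2188, f(x_3) = 0.797321, coefficient = 2
x_4 = 2.3750, f(x_4) = 0.693685, coefficient = 2
x_5 = 2.5312, f(x_5) = 0.573148, coefficient = 2
x_6 = 2.6875, f(x_6) = 0.438647, coefficient = 2
x_7 = 2.8438, f(x_7) = 0.293459, coefficient = 2
x_8 = 3.0000, f(x_8) = 0.141120, coefficient = 1

I ≈ (0.156250/2) × 10.369207 = 0.810094
Exact value: 0.811746
Error: 0.001652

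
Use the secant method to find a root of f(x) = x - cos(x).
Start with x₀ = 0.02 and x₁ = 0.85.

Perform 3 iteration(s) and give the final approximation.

f(x) = x - cos(x)
x₀ = 0.02, x₁ = 0.85

Secant formula: x_{n+1} = x_n - f(x_n)(x_n - x_{n-1})/(f(x_n) - f(x_{n-1}))

Iteration 1:
  f(0.020000) = -0.979800
  f(0.850000) = 0.190017
  x_2 = 0.850000 - 0.190017×(0.850000 - 0.020000)/(0.190017 - (-0.979800))
       = 0.715181
Iteration 2:
  f(0.850000) = 0.190017
  f(0.715181) = -0.039794
  x_3 = 0.715181 - (-0.039794)×(0.715181 - 0.850000)/(-0.039794 - 0.190017)
       = 0.738526
Iteration 3:
  f(0.715181) = -0.039794
  f(0.738526) = -0.000936
  x_4 = 0.738526 - (-0.000936)×(0.738526 - 0.715181)/(-0.000936 - (-0.039794))
       = 0.739088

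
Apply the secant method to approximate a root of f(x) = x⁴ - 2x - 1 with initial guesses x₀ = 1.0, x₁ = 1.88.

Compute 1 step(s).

f(x) = x⁴ - 2x - 1
x₀ = 1.0, x₁ = 1.88

Secant formula: x_{n+1} = x_n - f(x_n)(x_n - x_{n-1})/(f(x_n) - f(x_{n-1}))

Iteration 1:
  f(1.000000) = -2.000000
  f(1.880000) = 7.731983
  x_2 = 1.880000 - 7.731983×(1.880000 - 1.000000)/(7.731983 - (-2.000000))
       = 1.180847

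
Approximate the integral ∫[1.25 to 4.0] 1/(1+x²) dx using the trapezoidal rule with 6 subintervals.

f(x) = 1/(1+x²)
a = 1.25, b = 4.0, n = 6
h = (b - a)/n = 0.458333

Trapezoidal rule: (h/2)[f(x₀) + 2f(x₁) + 2f(x₂) + ... + f(xₙ)]

x_0 = 1.2500, f(x_0) = 0.390244, coefficient = 1
x_1 = 1.7083, f(x_1) = 0.255206, coefficient = 2
x_2 = 2.1667, f(x_2) = 0.175610, coefficient = 2
x_3 = 2.6250, f(x_3) = 0.126733, coefficient = 2
x_4 = 3.0833, f(x_4) = 0.095175, coefficient = 2
x_5 = 3.5417, f(x_5) = 0.073837, coefficient = 2
x_6 = 4.0000, f(x_6) = 0.058824, coefficient = 1

I ≈ (0.458333/2) × 1.902188 = 0.435918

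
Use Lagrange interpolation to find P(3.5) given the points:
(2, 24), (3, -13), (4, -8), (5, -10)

Lagrange interpolation formula:
P(x) = Σ yᵢ × Lᵢ(x)
where Lᵢ(x) = Π_{j≠i} (x - xⱼ)/(xᵢ - xⱼ)

L_0(3.5) = (3.5 - 3)/(2 - 3) × (3.5 - 4)/(2 - 4) × (3.5 - 5)/(2 - 5) = -0.062500
L_1(3.5) = (3.5 - 2)/(3 - 2) × (3.5 - 4)/(3 - 4) × (3.5 - 5)/(3 - 5) = 0.562500
L_2(3.5) = (3.5 - 2)/(4 - 2) × (3.5 - 3)/(4 - 3) × (3.5 - 5)/(4 - 5) = 0.562500
L_3(3.5) = (3.5 - 2)/(5 - 2) × (3.5 - 3)/(5 - 3) × (3.5 - 4)/(5 - 4) = -0.062500

P(3.5) = 24×L_0(3.5) + (-13)×L_1(3.5) + (-8)×L_2(3.5) + (-10)×L_3(3.5)
P(3.5) = -12.687500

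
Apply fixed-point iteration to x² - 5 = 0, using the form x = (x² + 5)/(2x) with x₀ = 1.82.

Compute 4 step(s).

Equation: x² - 5 = 0
Fixed-point form: x = (x² + 5)/(2x)
x₀ = 1.82

x_1 = g(1.820000) = 2.283626
x_2 = g(2.283626) = 2.236563
x_3 = g(2.236563) = 2.236068
x_4 = g(2.236068) = 2.236068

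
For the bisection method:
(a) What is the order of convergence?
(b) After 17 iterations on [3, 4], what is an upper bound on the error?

(a) Bisection has linear (order 1) convergence; the error is halved each step.

(b) Error bound = (b-a)/2^n = (4 - 3)/2^{17}
    = 1/2^{17}

(a) 1 (linear); (b) error ≤ 7.63e-06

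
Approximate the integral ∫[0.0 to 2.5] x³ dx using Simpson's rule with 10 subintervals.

f(x) = x³
a = 0.0, b = 2.5, n = 10
h = (b - a)/n = 0.250000

Simpson's rule: (h/3)[f(x₀) + 4f(x₁) + 2f(x₂) + ... + f(xₙ)]

x_0 = 0.0000, f(x_0) = 0.000000, coefficient = 1
x_1 = 0.2500, f(x_1) = 0.015625, coefficient = 4
x_2 = 0.5000, f(x_2) = 0.125000, coefficient = 2
x_3 = 0.7500, f(x_3) = 0.421875, coefficient = 4
x_4 = 1.0000, f(x_4) = 1.000000, coefficient = 2
x_5 = 1.2500, f(x_5) = 1.953125, coefficient = 4
x_6 = 1.5000, f(x_6) = 3.375000, coefficient = 2
x_7 = 1.7500, f(x_7) = 5.359375, coefficient = 4
x_8 = 2.0000, f(x_8) = 8.000000, coefficient = 2
x_9 = 2.2500, f(x_9) = 11.390625, coefficient = 4
x_10 = 2.5000, f(x_10) = 15.625000, coefficient = 1

I ≈ (0.250000/3) × 117.187500 = 9.765625
Exact value: 9.765625
Error: 0.000000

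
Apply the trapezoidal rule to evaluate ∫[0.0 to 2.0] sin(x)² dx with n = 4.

f(x) = sin(x)²
a = 0.0, b = 2.0, n = 4
h = (b - a)/n = 0.500000

Trapezoidal rule: (h/2)[f(x₀) + 2f(x₁) + 2f(x₂) + ... + f(xₙ)]

x_0 = 0.0000, f(x_0) = 0.000000, coefficient = 1
x_1 = 0.5000, f(x_1) = 0.229849, coefficient = 2
x_2 = 1.0000, f(x_2) = 0.708073, coefficient = 2
x_3 = 1.5000, f(x_3) = 0.994996, coefficient = 2
x_4 = 2.0000, f(x_4) = 0.826822, coefficient = 1

I ≈ (0.500000/2) × 4.692659 = 1.173165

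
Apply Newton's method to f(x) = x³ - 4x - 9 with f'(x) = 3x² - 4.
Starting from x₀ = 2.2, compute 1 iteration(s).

f(x) = x³ - 4x - 9
f'(x) = 3x² - 4
x₀ = 2.2

Newton-Raphson formula: x_{n+1} = x_n - f(x_n)/f'(x_n)

Iteration 1:
  f(2.200000) = -7.152000
  f'(2.200000) = 10.520000
  x_1 = 2.200000 - (-7.152000)/10.520000 = 2.879848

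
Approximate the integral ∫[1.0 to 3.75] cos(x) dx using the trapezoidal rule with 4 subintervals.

f(x) = cos(x)
a = 1.0, b = 3.75, n = 4
h = (b - a)/n = 0.687500

Trapezoidal rule: (h/2)[f(x₀) + 2f(x₁) + 2f(x₂) + ... + f(xₙ)]

x_0 = 1.0000, f(x_0) = 0.540302, coefficient = 1
x_1 = 1.6875, f(x_1) = -0.116439, coefficient = 2
x_2 = 2.3750, f(x_2) = -0.720278, coefficient = 2
x_3 = 3.0625, f(x_3) = -0.996874, coefficient = 2
x_4 = 3.7500, f(x_4) = -0.820559, coefficient = 1

I ≈ (0.687500/2) × -3.947439 = -1.356932
Exact value: -1.413032
Error: 0.056100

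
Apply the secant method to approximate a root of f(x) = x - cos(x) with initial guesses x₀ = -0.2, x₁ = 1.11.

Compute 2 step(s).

f(x) = x - cos(x)
x₀ = -0.2, x₁ = 1.11

Secant formula: x_{n+1} = x_n - f(x_n)(x_n - x_{n-1})/(f(x_n) - f(x_{n-1}))

Iteration 1:
  f(-0.200000) = -1.180067
  f(1.110000) = 0.665338
  x_2 = 1.110000 - 0.665338×(1.110000 - (-0.200000))/(0.665338 - (-1.180067))
       = 0.637695
Iteration 2:
  f(1.110000) = 0.665338
  f(0.637695) = -0.165775
  x_3 = 0.637695 - (-0.165775)×(0.637695 - 1.110000)/(-0.165775 - 0.665338)
       = 0.731902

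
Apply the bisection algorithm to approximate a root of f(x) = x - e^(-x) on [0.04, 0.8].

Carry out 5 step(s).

f(x) = x - e^(-x)
Initial interval: [0.04, 0.8]

Iteration 1:
  c_1 = (0.040000 + 0.800000)/2 = 0.420000
  f(c_1) = f(0.420000) = -0.237047
  f(a) × f(c) ≥ 0, new interval: [0.420000, 0.800000]
Iteration 2:
  c_2 = (0.420000 + 0.800000)/2 = 0.610000
  f(c_2) = f(0.610000) = 0.066649
  f(a) × f(c) < 0, new interval: [0.420000, 0.610000]
Iteration 3:
  c_3 = (0.420000 + 0.610000)/2 = 0.515000
  f(c_3) = f(0.515000) = -0.082501
  f(a) × f(c) ≥ 0, new interval: [0.515000, 0.610000]
Iteration 4:
  c_4 = (0.515000 + 0.610000)/2 = 0.562500
  f(c_4) = f(0.562500) = -0.007283
  f(a) × f(c) ≥ 0, new interval: [0.562500, 0.610000]
Iteration 5:
  c_5 = (0.562500 + 0.610000)/2 = 0.586250
  f(c_5) = f(0.586250) = 0.029840
  f(a) × f(c) < 0, new interval: [0.562500, 0.586250]

After 5 iteration(s), the approximation is c_5 = 0.586250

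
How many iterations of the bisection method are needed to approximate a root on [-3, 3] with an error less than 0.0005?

We need (b-a)/2^n ≤ 0.0005
(3 - (-3))/2^n ≤ 0.0005
6/2^n ≤ 0.0005
2^n ≥ 12000
n ≥ log₂(12000) = 13.55
n ≥ 14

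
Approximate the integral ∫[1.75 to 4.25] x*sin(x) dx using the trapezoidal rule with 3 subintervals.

f(x) = x*sin(x)
a = 1.75, b = 4.25, n = 3
h = (b - a)/n = 0.833333

Trapezoidal rule: (h/2)[f(x₀) + 2f(x₁) + 2f(x₂) + ... + f(xₙ)]

x_0 = 1.7500, f(x_0) = 1.721975, coefficient = 1
x_1 = 2.5833, f(x_1) = 1.368419, coefficient = 2
x_2 = 3.4167, f(x_2) = -0.928029, coefficient = 2
x_3 = 4.2500, f(x_3) = -3.803705, coefficient = 1

I ≈ (0.833333/2) × -1.200949 = -0.500395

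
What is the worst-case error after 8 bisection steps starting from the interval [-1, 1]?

Bisection error bound: |error| ≤ (b-a)/2^n
|error| ≤ (1 - (-1))/2^8 = 2/2^8
|error| ≤ 0.0078125000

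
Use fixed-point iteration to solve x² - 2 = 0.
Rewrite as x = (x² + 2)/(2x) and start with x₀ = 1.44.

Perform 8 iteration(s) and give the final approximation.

Equation: x² - 2 = 0
Fixed-point form: x = (x² + 2)/(2x)
x₀ = 1.44

x_1 = g(1.440000) = 1.414444
x_2 = g(1.414444) = 1.414214
x_3 = g(1.414214) = 1.414214
x_4 = g(1.414214) = 1.414214
x_5 = g(1.414214) = 1.414214
x_6 = g(1.414214) = 1.414214
x_7 = g(1.414214) = 1.414214
x_8 = g(1.414214) = 1.414214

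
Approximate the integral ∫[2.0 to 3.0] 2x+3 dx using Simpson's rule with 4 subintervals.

f(x) = 2x+3
a = 2.0, b = 3.0, n = 4
h = (b - a)/n = 0.250000

Simpson's rule: (h/3)[f(x₀) + 4f(x₁) + 2f(x₂) + ... + f(xₙ)]

x_0 = 2.0000, f(x_0) = 7.000000, coefficient = 1
x_1 = 2.2500, f(x_1) = 7.500000, coefficient = 4
x_2 = 2.5000, f(x_2) = 8.000000, coefficient = 2
x_3 = 2.7500, f(x_3) = 8.500000, coefficient = 4
x_4 = 3.0000, f(x_4) = 9.000000, coefficient = 1

I ≈ (0.250000/3) × 96.000000 = 8.000000
Exact value: 8.000000
Error: 0.000000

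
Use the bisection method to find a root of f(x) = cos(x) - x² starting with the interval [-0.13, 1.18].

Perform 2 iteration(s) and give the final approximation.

f(x) = cos(x) - x²
Initial interval: [-0.13, 1.18]

Iteration 1:
  c_1 = (-0.130000 + 1.180000)/2 = 0.525000
  f(c_1) = f(0.525000) = 0.589699
  f(a) × f(c) ≥ 0, new interval: [0.525000, 1.180000]
Iteration 2:
  c_2 = (0.525000 + 1.180000)/2 = 0.852500
  f(c_2) = f(0.852500) = -0.068653
  f(a) × f(c) < 0, new interval: [0.525000, 0.852500]

After 2 iteration(s), the approximation is c_2 = 0.852500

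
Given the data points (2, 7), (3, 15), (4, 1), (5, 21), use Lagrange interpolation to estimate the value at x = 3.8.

Lagrange interpolation formula:
P(x) = Σ yᵢ × Lᵢ(x)
where Lᵢ(x) = Π_{j≠i} (x - xⱼ)/(xᵢ - xⱼ)

L_0(3.8) = (3.8 - 3)/(2 - 3) × (3.8 - 4)/(2 - 4) × (3.8 - 5)/(2 - 5) = -0.032000
L_1(3.8) = (3.8 - 2)/(3 - 2) × (3.8 - 4)/(3 - 4) × (3.8 - 5)/(3 - 5) = 0.216000
L_2(3.8) = (3.8 - 2)/(4 - 2) × (3.8 - 3)/(4 - 3) × (3.8 - 5)/(4 - 5) = 0.864000
L_3(3.8) = (3.8 - 2)/(5 - 2) × (3.8 - 3)/(5 - 3) × (3.8 - 4)/(5 - 4) = -0.048000

P(3.8) = 7×L_0(3.8) + 15×L_1(3.8) + 1×L_2(3.8) + 21×L_3(3.8)
P(3.8) = 2.872000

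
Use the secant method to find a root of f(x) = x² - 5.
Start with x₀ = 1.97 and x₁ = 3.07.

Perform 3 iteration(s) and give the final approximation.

f(x) = x² - 5
x₀ = 1.97, x₁ = 3.07

Secant formula: x_{n+1} = x_n - f(x_n)(x_n - x_{n-1})/(f(x_n) - f(x_{n-1}))

Iteration 1:
  f(1.970000) = -1.119100
  f(3.070000) = 4.424900
  x_2 = 3.070000 - 4.424900×(3.070000 - 1.970000)/(4.424900 - (-1.119100))
       = 2.192044
Iteration 2:
  f(3.070000) = 4.424900
  f(2.192044) = -0.194945
  x_3 = 2.192044 - (-0.194945)×(2.192044 - 3.070000)/(-0.194945 - 4.424900)
       = 2.229091
Iteration 3:
  f(2.192044) = -0.194945
  f(2.229091) = -0.031153
  x_4 = 2.229091 - (-0.031153)×(2.229091 - 2.192044)/(-0.031153 - (-0.194945))
       = 2.236137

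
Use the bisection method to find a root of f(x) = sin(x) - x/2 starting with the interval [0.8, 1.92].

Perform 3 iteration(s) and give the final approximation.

f(x) = sin(x) - x/2
Initial interval: [0.8, 1.92]

Iteration 1:
  c_1 = (0.800000 + 1.920000)/2 = 1.360000
  f(c_1) = f(1.360000) = 0.297865
  f(a) × f(c) ≥ 0, new interval: [1.360000, 1.920000]
Iteration 2:
  c_2 = (1.360000 + 1.920000)/2 = 1.640000
  f(c_2) = f(1.640000) = 0.177606
  f(a) × f(c) ≥ 0, new interval: [1.640000, 1.920000]
Iteration 3:
  c_3 = (1.640000 + 1.920000)/2 = 1.780000
  f(c_3) = f(1.780000) = 0.088197
  f(a) × f(c) ≥ 0, new interval: [1.780000, 1.920000]

After 3 iteration(s), the approximation is c_3 = 1.780000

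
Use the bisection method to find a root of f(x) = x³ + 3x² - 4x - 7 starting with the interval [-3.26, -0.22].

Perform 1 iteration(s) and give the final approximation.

f(x) = x³ + 3x² - 4x - 7
Initial interval: [-3.26, -0.22]

Iteration 1:
  c_1 = (-3.260000 + (-0.220000))/2 = -1.740000
  f(c_1) = f(-1.740000) = 3.774776
  f(a) × f(c) ≥ 0, new interval: [-1.740000, -0.220000]

After 1 iteration(s), the approximation is c_1 = -1.740000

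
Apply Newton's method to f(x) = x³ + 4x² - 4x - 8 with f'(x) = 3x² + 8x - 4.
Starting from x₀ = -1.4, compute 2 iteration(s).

f(x) = x³ + 4x² - 4x - 8
f'(x) = 3x² + 8x - 4
x₀ = -1.4

Newton-Raphson formula: x_{n+1} = x_n - f(x_n)/f'(x_n)

Iteration 1:
  f(-1.400000) = 2.696000
  f'(-1.400000) = -9.320000
  x_1 = -1.400000 - 2.696000/(-9.320000) = -1.110730
Iteration 2:
  f(-1.110730) = 0.007470
  f'(-1.110730) = -9.184676
  x_2 = -1.110730 - 0.007470/(-9.184676) = -1.109916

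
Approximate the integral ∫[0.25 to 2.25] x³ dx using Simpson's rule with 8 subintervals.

f(x) = x³
a = 0.25, b = 2.25, n = 8
h = (b - a)/n = 0.250000

Simpson's rule: (h/3)[f(x₀) + 4f(x₁) + 2f(x₂) + ... + f(xₙ)]

x_0 = 0.2500, f(x_0) = 0.015625, coefficient = 1
x_1 = 0.5000, f(x_1) = 0.125000, coefficient = 4
x_2 = 0.7500, f(x_2) = 0.421875, coefficient = 2
x_3 = 1.0000, f(x_3) = 1.000000, coefficient = 4
x_4 = 1.2500, f(x_4) = 1.953125, coefficient = 2
x_5 = 1.5000, f(x_5) = 3.375000, coefficient = 4
x_6 = 1.7500, f(x_6) = 5.359375, coefficient = 2
x_7 = 2.0000, f(x_7) = 8.000000, coefficient = 4
x_8 = 2.2500, f(x_8) = 11.390625, coefficient = 1

I ≈ (0.250000/3) × 76.875000 = 6.406250
Exact value: 6.406250
Error: 0.000000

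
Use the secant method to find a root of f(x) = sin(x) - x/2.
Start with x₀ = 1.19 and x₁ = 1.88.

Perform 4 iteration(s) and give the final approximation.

f(x) = sin(x) - x/2
x₀ = 1.19, x₁ = 1.88

Secant formula: x_{n+1} = x_n - f(x_n)(x_n - x_{n-1})/(f(x_n) - f(x_{n-1}))

Iteration 1:
  f(1.190000) = 0.333369
  f(1.880000) = 0.012576
  x_2 = 1.880000 - 0.012576×(1.880000 - 1.190000)/(0.012576 - 0.333369)
       = 1.907050
Iteration 2:
  f(1.880000) = 0.012576
  f(1.907050) = -0.009528
  x_3 = 1.907050 - (-0.009528)×(1.907050 - 1.880000)/(-0.009528 - 0.012576)
       = 1.895390
Iteration 3:
  f(1.907050) = -0.009528
  f(1.895390) = 0.000085
  x_4 = 1.895390 - 0.000085×(1.895390 - 1.907050)/(0.000085 - (-0.009528))
       = 1.895494
Iteration 4:
  f(1.895390) = 0.000085
  f(1.895494) = 0.000001
  x_5 = 1.895494 - 0.000001×(1.895494 - 1.895390)/(0.000001 - 0.000085)
       = 1.895494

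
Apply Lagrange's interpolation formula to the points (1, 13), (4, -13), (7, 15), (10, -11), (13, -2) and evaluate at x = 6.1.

Lagrange interpolation formula:
P(x) = Σ yᵢ × Lᵢ(x)
where Lᵢ(x) = Π_{j≠i} (x - xⱼ)/(xᵢ - xⱼ)

L_0(6.1) = (6.1 - 4)/(1 - 4) × (6.1 - 7)/(1 - 7) × (6.1 - 10)/(1 - 10) × (6.1 - 13)/(1 - 13) = -0.026163
L_1(6.1) = (6.1 - 1)/(4 - 1) × (6.1 - 7)/(4 - 7) × (6.1 - 10)/(4 - 10) × (6.1 - 13)/(4 - 13) = 0.254150
L_2(6.1) = (6.1 - 1)/(7 - 1) × (6.1 - 4)/(7 - 4) × (6.1 - 10)/(7 - 10) × (6.1 - 13)/(7 - 13) = 0.889525
L_3(6.1) = (6.1 - 1)/(10 - 1) × (6.1 - 4)/(10 - 4) × (6.1 - 7)/(10 - 7) × (6.1 - 13)/(10 - 13) = -0.136850
L_4(6.1) = (6.1 - 1)/(13 - 1) × (6.1 - 4)/(13 - 4) × (6.1 - 7)/(13 - 7) × (6.1 - 10)/(13 - 10) = 0.019338

P(6.1) = 13×L_0(6.1) + (-13)×L_1(6.1) + 15×L_2(6.1) + (-11)×L_3(6.1) + (-2)×L_4(6.1)
P(6.1) = 11.165487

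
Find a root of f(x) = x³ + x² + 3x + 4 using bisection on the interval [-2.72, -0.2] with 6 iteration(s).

f(x) = x³ + x² + 3x + 4
Initial interval: [-2.72, -0.2]

Iteration 1:
  c_1 = (-2.720000 + (-0.200000))/2 = -1.460000
  f(c_1) = f(-1.460000) = -1.360536
  f(a) × f(c) ≥ 0, new interval: [-1.460000, -0.200000]
Iteration 2:
  c_2 = (-1.460000 + (-0.200000))/2 = -0.830000
  f(c_2) = f(-0.830000) = 1.627113
  f(a) × f(c) < 0, new interval: [-1.460000, -0.830000]
Iteration 3:
  c_3 = (-1.460000 + (-0.830000))/2 = -1.145000
  f(c_3) = f(-1.145000) = 0.374901
  f(a) × f(c) < 0, new interval: [-1.460000, -1.145000]
Iteration 4:
  c_4 = (-1.460000 + (-1.145000))/2 = -1.302500
  f(c_4) = f(-1.302500) = -0.420693
  f(a) × f(c) ≥ 0, new interval: [-1.302500, -1.145000]
Iteration 5:
  c_5 = (-1.302500 + (-1.145000))/2 = -1.223750
  f(c_5) = f(-1.223750) = -0.006330
  f(a) × f(c) ≥ 0, new interval: [-1.223750, -1.145000]
Iteration 6:
  c_6 = (-1.223750 + (-1.145000))/2 = -1.184375
  f(c_6) = f(-1.184375) = 0.188244
  f(a) × f(c) < 0, new interval: [-1.223750, -1.184375]

After 6 iteration(s), the approximation is c_6 = -1.184375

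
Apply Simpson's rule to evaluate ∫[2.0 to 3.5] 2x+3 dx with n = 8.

f(x) = 2x+3
a = 2.0, b = 3.5, n = 8
h = (b - a)/n = 0.187500

Simpson's rule: (h/3)[f(x₀) + 4f(x₁) + 2f(x₂) + ... + f(xₙ)]

x_0 = 2.0000, f(x_0) = 7.000000, coefficient = 1
x_1 = 2.1875, f(x_1) = 7.375000, coefficient = 4
x_2 = 2.3750, f(x_2) = 7.750000, coefficient = 2
x_3 = 2.5625, f(x_3) = 8.125000, coefficient = 4
x_4 = 2.7500, f(x_4) = 8.500000, coefficient = 2
x_5 = 2.9375, f(x_5) = 8.875000, coefficient = 4
x_6 = 3.1250, f(x_6) = 9.250000, coefficient = 2
x_7 = 3.3125, f(x_7) = 9.625000, coefficient = 4
x_8 = 3.5000, f(x_8) = 10.000000, coefficient = 1

I ≈ (0.187500/3) × 204.000000 = 12.750000
Exact value: 12.750000
Error: 0.000000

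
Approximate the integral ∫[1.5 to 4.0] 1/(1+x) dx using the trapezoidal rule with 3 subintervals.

f(x) = 1/(1+x)
a = 1.5, b = 4.0, n = 3
h = (b - a)/n = 0.833333

Trapezoidal rule: (h/2)[f(x₀) + 2f(x₁) + 2f(x₂) + ... + f(xₙ)]

x_0 = 1.5000, f(x_0) = 0.400000, coefficient = 1
x_1 = 2.3333, f(x_1) = 0.300000, coefficient = 2
x_2 = 3.1667, f(x_2) = 0.240000, coefficient = 2
x_3 = 4.0000, f(x_3) = 0.200000, coefficient = 1

I ≈ (0.833333/2) × 1.680000 = 0.700000
Exact value: 0.693147
Error: 0.006853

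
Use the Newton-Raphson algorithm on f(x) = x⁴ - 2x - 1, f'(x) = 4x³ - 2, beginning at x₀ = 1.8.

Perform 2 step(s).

f(x) = x⁴ - 2x - 1
f'(x) = 4x³ - 2
x₀ = 1.8

Newton-Raphson formula: x_{n+1} = x_n - f(x_n)/f'(x_n)

Iteration 1:
  f(1.800000) = 5.897600
  f'(1.800000) = 21.328000
  x_1 = 1.800000 - 5.897600/21.328000 = 1.523481
Iteration 2:
  f(1.523481) = 1.340051
  f'(1.523481) = 12.143960
  x_2 = 1.523481 - 1.340051/12.143960 = 1.413134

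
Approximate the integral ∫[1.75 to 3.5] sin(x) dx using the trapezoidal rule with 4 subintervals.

f(x) = sin(x)
a = 1.75, b = 3.5, n = 4
h = (b - a)/n = 0.437500

Trapezoidal rule: (h/2)[f(x₀) + 2f(x₁) + 2f(x₂) + ... + f(xₙ)]

x_0 = 1.7500, f(x_0) = 0.983986, coefficient = 1
x_1 = 2.1875, f(x_1) = 0.815789, coefficient = 2
x_2 = 2.6250, f(x_2) = 0.493920, coefficient = 2
x_3 = 3.0625, f(x_3) = 0.079010, coefficient = 2
x_4 = 3.5000, f(x_4) = -0.350783, coefficient = 1

I ≈ (0.437500/2) × 3.410642 = 0.746078
Exact value: 0.758211
Error: 0.012133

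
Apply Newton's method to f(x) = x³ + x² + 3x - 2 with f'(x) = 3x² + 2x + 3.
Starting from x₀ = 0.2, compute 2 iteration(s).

f(x) = x³ + x² + 3x - 2
f'(x) = 3x² + 2x + 3
x₀ = 0.2

Newton-Raphson formula: x_{n+1} = x_n - f(x_n)/f'(x_n)

Iteration 1:
  f(0.200000) = -1.352000
  f'(0.200000) = 3.520000
  x_1 = 0.200000 - (-1.352000)/3.520000 = 0.584091
Iteration 2:
  f(0.584091) = 0.292705
  f'(0.584091) = 5.191668
  x_2 = 0.584091 - 0.292705/5.191668 = 0.527711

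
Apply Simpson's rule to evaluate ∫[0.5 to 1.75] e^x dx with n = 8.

f(x) = e^x
a = 0.5, b = 1.75, n = 8
h = (b - a)/n = 0.156250

Simpson's rule: (h/3)[f(x₀) + 4f(x₁) + 2f(x₂) + ... + f(xₙ)]

x_0 = 0.5000, f(x_0) = 1.648721, coefficient = 1
x_1 = 0.6562, f(x_1) = 1.927550, coefficient = 4
x_2 = 0.8125, f(x_2) = 2.253535, coefficient = 2
x_3 = 0.9688, f(x_3) = 2.634649, coefficient = 4
x_4 = 1.1250, f(x_4) = 3.080217, coefficient = 2
x_5 = 1.2812, f(x_5) = 3.601138, coefficient = 4
x_6 = 1.4375, f(x_6) = 4.210157, coefficient = 2
x_7 = 1.5938, f(x_7) = 4.922173, coefficient = 4
x_8 = 1.7500, f(x_8) = 5.754603, coefficient = 1

I ≈ (0.156250/3) × 78.833183 = 4.105895
Exact value: 4.105881
Error: 0.000014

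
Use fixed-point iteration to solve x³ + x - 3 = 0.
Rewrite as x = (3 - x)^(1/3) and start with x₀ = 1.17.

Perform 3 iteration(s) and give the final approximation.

Equation: x³ + x - 3 = 0
Fixed-point form: x = (3 - x)^(1/3)
x₀ = 1.17

x_1 = g(1.170000) = 1.223161
x_2 = g(1.223161) = 1.211200
x_3 = g(1.211200) = 1.213912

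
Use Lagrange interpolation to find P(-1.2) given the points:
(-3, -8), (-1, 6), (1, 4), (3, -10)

Lagrange interpolation formula:
P(x) = Σ yᵢ × Lᵢ(x)
where Lᵢ(x) = Π_{j≠i} (x - xⱼ)/(xᵢ - xⱼ)

L_0(-1.2) = (-1.2 - (-1))/(-3 - (-1)) × (-1.2 - 1)/(-3 - 1) × (-1.2 - 3)/(-3 - 3) = 0.038500
L_1(-1.2) = (-1.2 - (-3))/(-1 - (-3)) × (-1.2 - 1)/(-1 - 1) × (-1.2 - 3)/(-1 - 3) = 1.039500
L_2(-1.2) = (-1.2 - (-3))/(1 - (-3)) × (-1.2 - (-1))/(1 - (-1)) × (-1.2 - 3)/(1 - 3) = -0.094500
L_3(-1.2) = (-1.2 - (-3))/(3 - (-3)) × (-1.2 - (-1))/(3 - (-1)) × (-1.2 - 1)/(3 - 1) = 0.016500

P(-1.2) = (-8)×L_0(-1.2) + 6×L_1(-1.2) + 4×L_2(-1.2) + (-10)×L_3(-1.2)
P(-1.2) = 5.386000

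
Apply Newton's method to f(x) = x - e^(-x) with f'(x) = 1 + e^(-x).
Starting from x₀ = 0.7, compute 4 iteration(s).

f(x) = x - e^(-x)
f'(x) = 1 + e^(-x)
x₀ = 0.7

Newton-Raphson formula: x_{n+1} = x_n - f(x_n)/f'(x_n)

Iteration 1:
  f(0.700000) = 0.203415
  f'(0.700000) = 1.496585
  x_1 = 0.700000 - 0.203415/1.496585 = 0.564081
Iteration 2:
  f(0.564081) = -0.004802
  f'(0.564081) = 1.568883
  x_2 = 0.564081 - (-0.004802)/1.568883 = 0.567142
Iteration 3:
  f(0.567142) = -0.000003
  f'(0.567142) = 1.567144
  x_3 = 0.567142 - (-0.000003)/1.567144 = 0.567143
Iteration 4:
  f(0.567143) = 0.000000
  f'(0.567143) = 1.567143
  x_4 = 0.567143 - 0.000000/1.567143 = 0.567143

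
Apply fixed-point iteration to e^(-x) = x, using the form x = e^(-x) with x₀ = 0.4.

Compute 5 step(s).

Equation: e^(-x) = x
Fixed-point form: x = e^(-x)
x₀ = 0.4

x_1 = g(0.400000) = 0.670320
x_2 = g(0.670320) = 0.511545
x_3 = g(0.511545) = 0.599569
x_4 = g(0.599569) = 0.549048
x_5 = g(0.549048) = 0.577499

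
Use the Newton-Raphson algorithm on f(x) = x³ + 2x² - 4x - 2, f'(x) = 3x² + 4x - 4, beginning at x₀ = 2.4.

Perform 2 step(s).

f(x) = x³ + 2x² - 4x - 2
f'(x) = 3x² + 4x - 4
x₀ = 2.4

Newton-Raphson formula: x_{n+1} = x_n - f(x_n)/f'(x_n)

Iteration 1:
  f(2.400000) = 13.744000
  f'(2.400000) = 22.880000
  x_1 = 2.400000 - 13.744000/22.880000 = 1.799301
Iteration 2:
  f(1.799301) = 3.102969
  f'(1.799301) = 12.909652
  x_2 = 1.799301 - 3.102969/12.909652 = 1.558940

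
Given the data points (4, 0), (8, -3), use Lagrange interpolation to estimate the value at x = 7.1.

Lagrange interpolation formula:
P(x) = Σ yᵢ × Lᵢ(x)
where Lᵢ(x) = Π_{j≠i} (x - xⱼ)/(xᵢ - xⱼ)

L_0(7.1) = (7.1 - 8)/(4 - 8) = 0.225000
L_1(7.1) = (7.1 - 4)/(8 - 4) = 0.775000

P(7.1) = 0×L_0(7.1) + (-3)×L_1(7.1)
P(7.1) = -2.325000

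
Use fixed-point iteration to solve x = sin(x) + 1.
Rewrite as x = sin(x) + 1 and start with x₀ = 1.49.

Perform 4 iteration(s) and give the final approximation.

Equation: x = sin(x) + 1
Fixed-point form: x = sin(x) + 1
x₀ = 1.49

x_1 = g(1.490000) = 1.996738
x_2 = g(1.996738) = 1.910650
x_3 = g(1.910650) = 1.942803
x_4 = g(1.942803) = 1.931600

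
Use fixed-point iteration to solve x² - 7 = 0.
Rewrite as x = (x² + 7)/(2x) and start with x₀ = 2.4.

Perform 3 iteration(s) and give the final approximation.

Equation: x² - 7 = 0
Fixed-point form: x = (x² + 7)/(2x)
x₀ = 2.4

x_1 = g(2.400000) = 2.658333
x_2 = g(2.658333) = 2.645781
x_3 = g(2.645781) = 2.645751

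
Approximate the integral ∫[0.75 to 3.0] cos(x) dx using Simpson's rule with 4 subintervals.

f(x) = cos(x)
a = 0.75, b = 3.0, n = 4
h = (b - a)/n = 0.562500

Simpson's rule: (h/3)[f(x₀) + 4f(x₁) + 2f(x₂) + ... + f(xₙ)]

x_0 = 0.7500, f(x_0) = 0.731689, coefficient = 1
x_1 = 1.3125, f(x_1) = 0.255434, coefficient = 4
x_2 = 1.8750, f(x_2) = -0.299534, coefficient = 2
x_3 = 2.4375, f(x_3) = -0.762199, coefficient = 4
x_4 = 3.0000, f(x_4) = -0.989992, coefficient = 1

I ≈ (0.562500/3) × -2.884432 = -0.540831
Exact value: -0.540519
Error: 0.000312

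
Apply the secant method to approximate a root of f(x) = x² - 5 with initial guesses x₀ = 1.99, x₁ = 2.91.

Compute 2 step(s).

f(x) = x² - 5
x₀ = 1.99, x₁ = 2.91

Secant formula: x_{n+1} = x_n - f(x_n)(x_n - x_{n-1})/(f(x_n) - f(x_{n-1}))

Iteration 1:
  f(1.990000) = -1.039900
  f(2.910000) = 3.468100
  x_2 = 2.910000 - 3.468100×(2.910000 - 1.990000)/(3.468100 - (-1.039900))
       = 2.202224
Iteration 2:
  f(2.910000) = 3.468100
  f(2.202224) = -0.150207
  x_3 = 2.202224 - (-0.150207)×(2.202224 - 2.910000)/(-0.150207 - 3.468100)
       = 2.231606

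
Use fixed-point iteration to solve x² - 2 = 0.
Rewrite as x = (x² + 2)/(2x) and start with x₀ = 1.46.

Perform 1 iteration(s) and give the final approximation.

Equation: x² - 2 = 0
Fixed-point form: x = (x² + 2)/(2x)
x₀ = 1.46

x_1 = g(1.460000) = 1.414932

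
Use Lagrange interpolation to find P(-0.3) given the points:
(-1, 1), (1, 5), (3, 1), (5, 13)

Lagrange interpolation formula:
P(x) = Σ yᵢ × Lᵢ(x)
where Lᵢ(x) = Π_{j≠i} (x - xⱼ)/(xᵢ - xⱼ)

L_0(-0.3) = (-0.3 - 1)/(-1 - 1) × (-0.3 - 3)/(-1 - 3) × (-0.3 - 5)/(-1 - 5) = 0.473687
L_1(-0.3) = (-0.3 - (-1))/(1 - (-1)) × (-0.3 - 3)/(1 - 3) × (-0.3 - 5)/(1 - 5) = 0.765187
L_2(-0.3) = (-0.3 - (-1))/(3 - (-1)) × (-0.3 - 1)/(3 - 1) × (-0.3 - 5)/(3 - 5) = -0.301437
L_3(-0.3) = (-0.3 - (-1))/(5 - (-1)) × (-0.3 - 1)/(5 - 1) × (-0.3 - 3)/(5 - 3) = 0.062562

P(-0.3) = 1×L_0(-0.3) + 5×L_1(-0.3) + 1×L_2(-0.3) + 13×L_3(-0.3)
P(-0.3) = 4.811500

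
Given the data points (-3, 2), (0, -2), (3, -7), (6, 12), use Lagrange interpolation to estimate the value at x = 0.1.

Lagrange interpolation formula:
P(x) = Σ yᵢ × Lᵢ(x)
where Lᵢ(x) = Π_{j≠i} (x - xⱼ)/(xᵢ - xⱼ)

L_0(0.1) = (0.1 - 0)/(-3 - 0) × (0.1 - 3)/(-3 - 3) × (0.1 - 6)/(-3 - 6) = -0.010562
L_1(0.1) = (0.1 - (-3))/(0 - (-3)) × (0.1 - 3)/(0 - 3) × (0.1 - 6)/(0 - 6) = 0.982241
L_2(0.1) = (0.1 - (-3))/(3 - (-3)) × (0.1 - 0)/(3 - 0) × (0.1 - 6)/(3 - 6) = 0.033870
L_3(0.1) = (0.1 - (-3))/(6 - (-3)) × (0.1 - 0)/(6 - 0) × (0.1 - 3)/(6 - 3) = -0.005549

P(0.1) = 2×L_0(0.1) + (-2)×L_1(0.1) + (-7)×L_2(0.1) + 12×L_3(0.1)
P(0.1) = -2.289290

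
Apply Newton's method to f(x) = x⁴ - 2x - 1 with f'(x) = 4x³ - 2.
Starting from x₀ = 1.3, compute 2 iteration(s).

f(x) = x⁴ - 2x - 1
f'(x) = 4x³ - 2
x₀ = 1.3

Newton-Raphson formula: x_{n+1} = x_n - f(x_n)/f'(x_n)

Iteration 1:
  f(1.300000) = -0.743900
  f'(1.300000) = 6.788000
  x_1 = 1.300000 - (-0.743900)/6.788000 = 1.409590
Iteration 2:
  f(1.409590) = 0.128771
  f'(1.409590) = 9.203116
  x_2 = 1.409590 - 0.128771/9.203116 = 1.395598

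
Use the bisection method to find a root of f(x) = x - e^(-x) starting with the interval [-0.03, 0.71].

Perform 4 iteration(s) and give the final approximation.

f(x) = x - e^(-x)
Initial interval: [-0.03, 0.71]

Iteration 1:
  c_1 = (-0.030000 + 0.710000)/2 = 0.340000
  f(c_1) = f(0.340000) = -0.371770
  f(a) × f(c) ≥ 0, new interval: [0.340000, 0.710000]
Iteration 2:
  c_2 = (0.340000 + 0.710000)/2 = 0.525000
  f(c_2) = f(0.525000) = -0.066555
  f(a) × f(c) ≥ 0, new interval: [0.525000, 0.710000]
Iteration 3:
  c_3 = (0.525000 + 0.710000)/2 = 0.617500
  f(c_3) = f(0.617500) = 0.078209
  f(a) × f(c) < 0, new interval: [0.525000, 0.617500]
Iteration 4:
  c_4 = (0.525000 + 0.617500)/2 = 0.571250
  f(c_4) = f(0.571250) = 0.006431
  f(a) × f(c) < 0, new interval: [0.525000, 0.571250]

After 4 iteration(s), the approximation is c_4 = 0.571250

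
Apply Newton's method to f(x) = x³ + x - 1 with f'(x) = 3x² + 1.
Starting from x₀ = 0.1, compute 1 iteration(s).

f(x) = x³ + x - 1
f'(x) = 3x² + 1
x₀ = 0.1

Newton-Raphson formula: x_{n+1} = x_n - f(x_n)/f'(x_n)

Iteration 1:
  f(0.100000) = -0.899000
  f'(0.100000) = 1.030000
  x_1 = 0.100000 - (-0.899000)/1.030000 = 0.972816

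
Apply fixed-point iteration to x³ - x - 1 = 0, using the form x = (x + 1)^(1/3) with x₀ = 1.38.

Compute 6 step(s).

Equation: x³ - x - 1 = 0
Fixed-point form: x = (x + 1)^(1/3)
x₀ = 1.38

x_1 = g(1.380000) = 1.335136
x_2 = g(1.335136) = 1.326694
x_3 = g(1.326694) = 1.325093
x_4 = g(1.325093) = 1.324789
x_5 = g(1.324789) = 1.324731
x_6 = g(1.324731) = 1.324721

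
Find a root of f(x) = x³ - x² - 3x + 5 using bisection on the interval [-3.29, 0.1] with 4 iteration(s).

f(x) = x³ - x² - 3x + 5
Initial interval: [-3.29, 0.1]

Iteration 1:
  c_1 = (-3.290000 + 0.100000)/2 = -1.595000
  f(c_1) = f(-1.595000) = 3.183255
  f(a) × f(c) < 0, new interval: [-3.290000, -1.595000]
Iteration 2:
  c_2 = (-3.290000 + (-1.595000))/2 = -2.442500
  f(c_2) = f(-2.442500) = -8.209788
  f(a) × f(c) ≥ 0, new interval: [-2.442500, -1.595000]
Iteration 3:
  c_3 = (-2.442500 + (-1.595000))/2 = -2.018750
  f(c_3) = f(-2.018750) = -1.246218
  f(a) × f(c) ≥ 0, new interval: [-2.018750, -1.595000]
Iteration 4:
  c_4 = (-2.018750 + (-1.595000))/2 = -1.806875
  f(c_4) = f(-1.806875) = 1.256747
  f(a) × f(c) < 0, new interval: [-2.018750, -1.806875]

After 4 iteration(s), the approximation is c_4 = -1.806875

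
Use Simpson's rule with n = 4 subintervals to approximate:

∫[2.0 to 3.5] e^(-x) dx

f(x) = e^(-x)
a = 2.0, b = 3.5, n = 4
h = (b - a)/n = 0.375000

Simpson's rule: (h/3)[f(x₀) + 4f(x₁) + 2f(x₂) + ... + f(xₙ)]

x_0 = 2.0000, f(x_0) = 0.135335, coefficient = 1
x_1 = 2.3750, f(x_1) = 0.093014, coefficient = 4
x_2 = 2.7500, f(x_2) = 0.063928, coefficient = 2
x_3 = 3.1250, f(x_3) = 0.043937, coefficient = 4
x_4 = 3.5000, f(x_4) = 0.030197, coefficient = 1

I ≈ (0.375000/3) × 0.841194 = 0.105149
Exact value: 0.105138
Error: 0.000011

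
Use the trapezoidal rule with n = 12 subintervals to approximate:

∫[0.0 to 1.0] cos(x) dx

f(x) = cos(x)
a = 0.0, b = 1.0, n = 12
h = (b - a)/n = 0.083333

Trapezoidal rule: (h/2)[f(x₀) + 2f(x₁) + 2f(x₂) + ... + f(xₙ)]

x_0 = 0.0000, f(x_0) = 1.000000, coefficient = 1
x_1 = 0.0833, f(x_1) = 0.996530, coefficient = 2
x_2 = 0.1667, f(x_2) = 0.986143, coefficient = 2
x_3 = 0.2500, f(x_3) = 0.968912, coefficient = 2
x_4 = 0.3333, f(x_4) = 0.944957, coefficient = 2
x_5 = 0.4167, f(x_5) = 0.914443, coefficient = 2
x_6 = 0.5000, f(x_6) = 0.877583, coefficient = 2
x_7 = 0.5833, f(x_7) = 0.834631, coefficient = 2
x_8 = 0.6667, f(x_8) = 0.785887, coefficient = 2
x_9 = 0.7500, f(x_9) = 0.731689, coefficient = 2
x_10 = 0.8333, f(x_10) = 0.672412, coefficient = 2
x_11 = 0.9167, f(x_11) = 0.608469, coefficient = 2
x_12 = 1.0000, f(x_12) = 0.540302, coefficient = 1

I ≈ (0.083333/2) × 20.183615 = 0.840984
Exact value: 0.841471
Error: 0.000487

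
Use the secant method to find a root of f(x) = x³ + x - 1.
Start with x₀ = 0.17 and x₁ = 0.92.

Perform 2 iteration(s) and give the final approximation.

f(x) = x³ + x - 1
x₀ = 0.17, x₁ = 0.92

Secant formula: x_{n+1} = x_n - f(x_n)(x_n - x_{n-1})/(f(x_n) - f(x_{n-1}))

Iteration 1:
  f(0.170000) = -0.825087
  f(0.920000) = 0.698688
  x_2 = 0.920000 - 0.698688×(0.920000 - 0.170000)/(0.698688 - (-0.825087))
       = 0.576107
Iteration 2:
  f(0.920000) = 0.698688
  f(0.576107) = -0.232684
  x_3 = 0.576107 - (-0.232684)×(0.576107 - 0.920000)/(-0.232684 - 0.698688)
       = 0.662021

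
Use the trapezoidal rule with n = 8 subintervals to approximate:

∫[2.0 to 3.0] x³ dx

f(x) = x³
a = 2.0, b = 3.0, n = 8
h = (b - a)/n = 0.125000

Trapezoidal rule: (h/2)[f(x₀) + 2f(x₁) + 2f(x₂) + ... + f(xₙ)]

x_0 = 2.0000, f(x_0) = 8.000000, coefficient = 1
x_1 = 2.1250, f(x_1) = 9.595703, coefficient = 2
x_2 = 2.2500, f(x_2) = 11.390625, coefficient = 2
x_3 = 2.3750, f(x_3) = 13.396484, coefficient = 2
x_4 = 2.5000, f(x_4) = 15.625000, coefficient = 2
x_5 = 2.6250, f(x_5) = 18.087891, coefficient = 2
x_6 = 2.7500, f(x_6) = 20.796875, coefficient = 2
x_7 = 2.8750, f(x_7) = 23.763672, coefficient = 2
x_8 = 3.0000, f(x_8) = 27.000000, coefficient = 1

I ≈ (0.125000/2) × 260.312500 = 16.269531
Exact value: 16.250000
Error: 0.019531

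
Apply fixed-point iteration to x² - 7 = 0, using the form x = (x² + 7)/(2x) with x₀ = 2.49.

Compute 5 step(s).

Equation: x² - 7 = 0
Fixed-point form: x = (x² + 7)/(2x)
x₀ = 2.49

x_1 = g(2.490000) = 2.650622
x_2 = g(2.650622) = 2.645756
x_3 = g(2.645756) = 2.645751
x_4 = g(2.645751) = 2.645751
x_5 = g(2.645751) = 2.645751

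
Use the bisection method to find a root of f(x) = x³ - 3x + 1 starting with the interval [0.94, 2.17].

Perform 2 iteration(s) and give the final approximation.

f(x) = x³ - 3x + 1
Initial interval: [0.94, 2.17]

Iteration 1:
  c_1 = (0.940000 + 2.170000)/2 = 1.555000
  f(c_1) = f(1.555000) = 0.095029
  f(a) × f(c) < 0, new interval: [0.940000, 1.555000]
Iteration 2:
  c_2 = (0.940000 + 1.555000)/2 = 1.247500
  f(c_2) = f(1.247500) = -0.801070
  f(a) × f(c) ≥ 0, new interval: [1.247500, 1.555000]

After 2 iteration(s), the approximation is c_2 = 1.247500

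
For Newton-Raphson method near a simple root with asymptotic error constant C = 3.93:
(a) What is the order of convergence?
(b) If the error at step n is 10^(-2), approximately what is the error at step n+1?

(a) Newton-Raphson has quadratic (order 2) convergence near simple roots.
    This means |e_{n+1}| ≈ C|e_n|².

(b) With |e_n| = 10^(-2) and C = 3.93:
    |e_{n+1}| ≈ 3.93 × (10^(-2))² = 3.93 × 10^(-4)

(a) 2 (quadratic); (b) |e_{n+1}| ≈ 3.930e-04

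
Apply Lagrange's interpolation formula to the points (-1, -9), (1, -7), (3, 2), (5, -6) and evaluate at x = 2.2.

Lagrange interpolation formula:
P(x) = Σ yᵢ × Lᵢ(x)
where Lᵢ(x) = Π_{j≠i} (x - xⱼ)/(xᵢ - xⱼ)

L_0(2.2) = (2.2 - 1)/(-1 - 1) × (2.2 - 3)/(-1 - 3) × (2.2 - 5)/(-1 - 5) = -0.056000
L_1(2.2) = (2.2 - (-1))/(1 - (-1)) × (2.2 - 3)/(1 - 3) × (2.2 - 5)/(1 - 5) = 0.448000
L_2(2.2) = (2.2 - (-1))/(3 - (-1)) × (2.2 - 1)/(3 - 1) × (2.2 - 5)/(3 - 5) = 0.672000
L_3(2.2) = (2.2 - (-1))/(5 - (-1)) × (2.2 - 1)/(5 - 1) × (2.2 - 3)/(5 - 3) = -0.064000

P(2.2) = (-9)×L_0(2.2) + (-7)×L_1(2.2) + 2×L_2(2.2) + (-6)×L_3(2.2)
P(2.2) = -0.904000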